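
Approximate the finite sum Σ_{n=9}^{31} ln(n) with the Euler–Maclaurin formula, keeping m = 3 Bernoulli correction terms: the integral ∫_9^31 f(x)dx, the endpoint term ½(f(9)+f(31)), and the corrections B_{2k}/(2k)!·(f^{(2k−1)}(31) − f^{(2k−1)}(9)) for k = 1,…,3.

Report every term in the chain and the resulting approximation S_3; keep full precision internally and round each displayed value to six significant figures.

The integral term ∫_9^31 ln(x) dx = 64.6786.
Endpoint term: (f(9) + f(31))/2 = (2.19722 + 3.43399)/2 = 2.81561.
Running total after boundary: 67.4942.
Order-1 term: 1/12 · (0.0322581 − 0.111111) = -0.00657109.
Running total after k=1: 67.4876.
Order-2 term: −1/720 · (6.71344e-05 − 0.00274348) = 3.71715e-06.
Running total after k=2: 67.4876.
Order-3 term: 1/30240 · (8.38306e-07 − 0.000406442) = -1.34128e-08.

S_3 ≈ 67.4876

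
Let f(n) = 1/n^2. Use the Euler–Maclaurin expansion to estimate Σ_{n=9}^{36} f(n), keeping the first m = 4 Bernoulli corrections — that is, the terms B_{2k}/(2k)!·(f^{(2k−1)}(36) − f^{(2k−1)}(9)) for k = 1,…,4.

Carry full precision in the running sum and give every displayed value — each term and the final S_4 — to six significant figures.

Integral: ∫_9^36 1/x^2 dx = 0.0833333.
Boundary: ½(f(9) + f(36)) = ½(0.0123457 + 0.000771605) = 0.00655864.
Running total after boundary: 0.0898920.
k=1: B_{2}/(2)! × [f^{(1)}(36) − f^{(1)}(9)] = 1/12 × (-4.28669e-05 − (-0.00274348)) = 0.000225051.
After k=1: 0.0901170.
k=2: B_{4}/(4)! × [f^{(3)}(36) − f^{(3)}(9)] = −1/720 × (-3.96916e-07 − (-0.000406442)) = -5.63952e-07.
After k=2: 0.0901165.
k=3: B_{6}/(6)! × [f^{(5)}(36) − f^{(5)}(9)] = 1/30240 × (-9.18787e-09 − (-0.000150534)) = 4.97768e-09.
After k=3: 0.0901165.
k=4: B_{8}/(8)! × [f^{(7)}(36) − f^{(7)}(9)] = −1/1209600 × (-3.97007e-10 − (-0.000104073)) = -8.60388e-11.

S_4 ≈ 0.0901165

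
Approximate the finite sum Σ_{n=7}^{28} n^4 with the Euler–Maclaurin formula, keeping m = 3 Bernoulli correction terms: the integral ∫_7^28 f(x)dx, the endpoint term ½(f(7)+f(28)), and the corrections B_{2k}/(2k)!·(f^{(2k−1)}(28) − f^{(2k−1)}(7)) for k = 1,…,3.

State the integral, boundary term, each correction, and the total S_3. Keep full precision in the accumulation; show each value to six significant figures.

S_3 ≈ 3.75444e+06

Integral: ∫_7^28 x^4 dx = 3.43871e+06.
Endpoint term: (f(7) + f(28))/2 = (2401.00 + 614656)/2 = 308528.
So far: 3.74724e+06.
k=1: B_{2}/(2)! × [f^{(1)}(28) − f^{(1)}(7)] = 1/12 × (87808.0 − 1372.00) = 7203.00.
Partial sum through k=1: 3.75444e+06.
k=2: B_{4}/(4)! × [f^{(3)}(28) − f^{(3)}(7)] = −1/720 × (672.000 − 168.000) = -0.700000.
Partial sum through k=2: 3.75444e+06.
k=3: B_{6}/(6)! × [f^{(5)}(28) − f^{(5)}(7)] = 1/30240 × (0.00000 − 0.00000) = 0.00000.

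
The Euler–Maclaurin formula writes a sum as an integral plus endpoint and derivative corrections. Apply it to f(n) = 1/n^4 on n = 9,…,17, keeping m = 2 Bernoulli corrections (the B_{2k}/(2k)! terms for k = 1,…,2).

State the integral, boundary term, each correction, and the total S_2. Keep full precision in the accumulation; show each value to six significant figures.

S_2 ≈ 0.000476970

∫_9^17 1/x^4 dx evaluates to 0.000389400.
Boundary: ½(f(9) + f(17)) = ½(0.000152416 + 1.19730e-05) = 8.21944e-05.
Integral + boundary = 0.000471595.
Correction k=1: B_{2}/2! · (f^{(1)}(17) − f^{(1)}(9)) = 1/12 · (-2.81719e-06 − (-6.77404e-05)) = 5.41026e-06.
Partial sum through k=1: 0.000477005.
Correction k=2: B_{4}/4! · (f^{(3)}(17) − f^{(3)}(9)) = −1/720 · (-2.92441e-07 − (-2.50890e-05)) = -3.44397e-08.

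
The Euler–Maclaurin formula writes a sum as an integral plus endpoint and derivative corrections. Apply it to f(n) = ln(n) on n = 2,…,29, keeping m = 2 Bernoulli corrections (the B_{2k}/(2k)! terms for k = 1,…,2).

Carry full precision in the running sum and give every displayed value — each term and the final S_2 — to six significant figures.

S_2 ≈ 71.2571

∫_2^29 ln(x) dx evaluates to 69.2653.
Boundary: ½(f(2) + f(29)) = ½(0.693147 + 3.36730) = 2.03022.
So far: 71.2955.
k=1: B_{2}/(2)! × [f^{(1)}(29) − f^{(1)}(2)] = 1/12 × (0.0344828 − 0.500000) = -0.0387931.
Partial sum through k=1: 71.2567.
k=2: B_{4}/(4)! × [f^{(3)}(29) − f^{(3)}(2)] = −1/720 × (8.20042e-05 − 0.250000) = 0.000347108.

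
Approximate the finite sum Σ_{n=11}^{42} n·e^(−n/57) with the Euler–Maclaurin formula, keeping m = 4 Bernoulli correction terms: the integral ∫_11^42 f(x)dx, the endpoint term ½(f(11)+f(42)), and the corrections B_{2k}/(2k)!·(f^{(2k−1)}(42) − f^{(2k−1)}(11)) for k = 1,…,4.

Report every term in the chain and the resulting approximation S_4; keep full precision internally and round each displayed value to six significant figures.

S_4 ≈ 509.420

The integral term ∫_11^42 x·e^(−x/57) dx = 494.879.
Boundary: ½(f(11) + f(42)) = ½(9.06946 + 20.1022) = 14.5858.
Running total after boundary: 509.465.
k=1: B_{2}/(2)! × [f^{(1)}(42) − f^{(1)}(11)] = 1/12 × (0.125953 − 0.665383) = -0.0449525.
Running total after k=1: 509.420.
k=2: B_{4}/(4)! × [f^{(3)}(42) − f^{(3)}(11)] = −1/720 × (0.000333395 − 0.000712335) = 5.26306e-07.
Running total after k=2: 509.420.
k=3: B_{6}/(6)! × [f^{(5)}(42) − f^{(5)}(11)] = 1/30240 × (1.93297e-07 − 3.75461e-07) = -6.02394e-12.
Running total after k=3: 509.420.
k=4: B_{8}/(8)! × [f^{(7)}(42) − f^{(7)}(11)] = −1/1209600 × (8.74053e-11 − 1.63643e-10) = 6.30269e-17.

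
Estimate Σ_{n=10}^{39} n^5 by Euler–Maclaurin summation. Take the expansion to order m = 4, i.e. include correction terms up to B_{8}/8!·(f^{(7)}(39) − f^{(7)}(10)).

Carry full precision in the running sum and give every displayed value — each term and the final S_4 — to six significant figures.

Integral: ∫_10^39 x^5 dx = 5.86291e+08.
Boundary: ½(f(10) + f(39)) = ½(100000 + 9.02242e+07) = 4.51621e+07.
Integral + boundary = 6.31453e+08.
Order-1 term: 1/12 · (1.15672e+07 − 50000.0) = 959767.
Running total after k=1: 6.32412e+08.
Order-2 term: −1/720 · (91260.0 − 6000.00) = -118.417.
Running total after k=2: 6.32412e+08.
Order-3 term: 1/30240 · (120.000 − 120.000) = 0.00000.
Running total after k=3: 6.32412e+08.
Order-4 term: −1/1209600 · (0.00000 − 0.00000) = 0.00000.

S_4 ≈ 6.32412e+08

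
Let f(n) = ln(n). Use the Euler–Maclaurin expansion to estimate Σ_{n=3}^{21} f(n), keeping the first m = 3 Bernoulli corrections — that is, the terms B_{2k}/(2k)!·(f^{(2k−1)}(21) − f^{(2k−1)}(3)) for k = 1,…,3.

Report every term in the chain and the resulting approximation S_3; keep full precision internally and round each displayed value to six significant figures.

S_3 ≈ 44.6870

The integral term ∫_3^21 ln(x) dx = 42.6391.
½[f(3) + f(21)] = ½[1.09861 + 3.04452] = 2.07157.
Integral + boundary = 44.7107.
Order-1 term: 1/12 · (0.0476190 − 0.333333) = -0.0238095.
After k=1: 44.6869.
Order-2 term: −1/720 · (0.000215959 − 0.0740741) = 0.000102581.
After k=2: 44.6870.
Order-3 term: 1/30240 · (5.87645e-06 − 0.0987654) = -3.26586e-06.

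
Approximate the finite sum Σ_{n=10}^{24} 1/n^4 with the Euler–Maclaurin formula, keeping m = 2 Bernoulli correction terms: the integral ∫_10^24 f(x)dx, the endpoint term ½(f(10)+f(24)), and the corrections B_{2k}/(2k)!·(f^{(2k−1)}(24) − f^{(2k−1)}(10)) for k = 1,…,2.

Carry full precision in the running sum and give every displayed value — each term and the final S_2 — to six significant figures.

Integral: ∫_10^24 1/x^4 dx = 0.000309221.
Endpoint term: (f(10) + f(24))/2 = (0.000100000 + 3.01408e-06)/2 = 5.15070e-05.
Integral + boundary = 0.000360728.
Order-1 term: 1/12 · (-5.02347e-07 − (-4.00000e-05)) = 3.29147e-06.
Running total after k=1: 0.000364019.
Order-2 term: −1/720 · (-2.61639e-08 − (-1.20000e-05)) = -1.66303e-08.

S_2 ≈ 0.000364003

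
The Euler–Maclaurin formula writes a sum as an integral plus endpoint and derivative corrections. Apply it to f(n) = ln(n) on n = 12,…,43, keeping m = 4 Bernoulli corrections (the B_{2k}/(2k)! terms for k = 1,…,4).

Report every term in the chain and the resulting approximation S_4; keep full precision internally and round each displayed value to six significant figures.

The integral term ∫_12^43 ln(x) dx = 100.913.
Boundary: ½(f(12) + f(43)) = ½(2.48491 + 3.76120) = 3.12305.
So far: 104.036.
Order-1 term: 1/12 · (0.0232558 − 0.0833333) = -0.00500646.
Partial sum through k=1: 104.031.
Order-2 term: −1/720 · (2.51550e-05 − 0.00115741) = 1.57257e-06.
Partial sum through k=2: 104.031.
Order-3 term: 1/30240 · (1.63256e-07 − 9.64506e-05) = -3.18411e-09.
Partial sum through k=3: 104.031.
Order-4 term: −1/1209600 · (2.64883e-09 − 2.00939e-05) = 1.66098e-11.

S_4 ≈ 104.031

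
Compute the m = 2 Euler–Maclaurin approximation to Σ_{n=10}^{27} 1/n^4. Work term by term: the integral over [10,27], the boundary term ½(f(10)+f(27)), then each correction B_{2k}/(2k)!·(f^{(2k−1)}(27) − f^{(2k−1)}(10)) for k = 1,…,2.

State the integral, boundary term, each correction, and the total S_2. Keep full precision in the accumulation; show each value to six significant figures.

S_2 ≈ 0.000370633

The integral term ∫_10^27 1/x^4 dx = 0.000316398.
½[f(10) + f(27)] = ½[0.000100000 + 1.88168e-06] = 5.09408e-05.
So far: 0.000367339.
k=1: B_{2}/(2)! × [f^{(1)}(27) − f^{(1)}(10)] = 1/12 × (-2.78767e-07 − (-4.00000e-05)) = 3.31010e-06.
Running total after k=1: 0.000370649.
k=2: B_{4}/(4)! × [f^{(3)}(27) − f^{(3)}(10)] = −1/720 × (-1.14719e-08 − (-1.20000e-05)) = -1.66507e-08.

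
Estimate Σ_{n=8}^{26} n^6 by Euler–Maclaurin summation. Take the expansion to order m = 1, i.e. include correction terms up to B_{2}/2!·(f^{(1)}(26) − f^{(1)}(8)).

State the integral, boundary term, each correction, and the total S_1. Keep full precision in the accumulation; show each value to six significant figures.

S_1 ≈ 1.30762e+09

The integral term ∫_8^26 x^6 dx = 1.14710e+09.
Boundary: ½(f(8) + f(26)) = ½(262144 + 3.08916e+08) = 1.54589e+08.
Running total after boundary: 1.30169e+09.
k=1: B_{2}/(2)! × [f^{(1)}(26) − f^{(1)}(8)] = 1/12 × (7.12883e+07 − 196608) = 5.92430e+06.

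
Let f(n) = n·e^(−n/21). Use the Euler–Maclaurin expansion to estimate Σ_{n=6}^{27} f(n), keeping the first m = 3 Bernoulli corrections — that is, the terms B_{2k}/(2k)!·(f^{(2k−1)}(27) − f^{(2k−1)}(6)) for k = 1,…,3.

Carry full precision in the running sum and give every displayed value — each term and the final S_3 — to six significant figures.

S_3 ≈ 153.358

∫_6^27 x·e^(−x/21) dx evaluates to 147.423.
Boundary: ½(f(6) + f(27)) = ½(4.50886 + 7.46423) = 5.98655.
So far: 153.410.
Correction k=1: B_{2}/2! · (f^{(1)}(27) − f^{(1)}(6)) = 1/12 · (-0.0789866 − 0.536769) = -0.0513130.
Running total after k=1: 153.358.
Correction k=2: B_{4}/4! · (f^{(3)}(27) − f^{(3)}(6)) = −1/720 · (0.00107465 − 0.00462522) = 4.93136e-06.
Running total after k=2: 153.358.
Correction k=3: B_{6}/6! · (f^{(5)}(27) − f^{(5)}(6)) = 1/30240 · (5.27982e-06 − 1.82161e-05) = -4.27786e-10.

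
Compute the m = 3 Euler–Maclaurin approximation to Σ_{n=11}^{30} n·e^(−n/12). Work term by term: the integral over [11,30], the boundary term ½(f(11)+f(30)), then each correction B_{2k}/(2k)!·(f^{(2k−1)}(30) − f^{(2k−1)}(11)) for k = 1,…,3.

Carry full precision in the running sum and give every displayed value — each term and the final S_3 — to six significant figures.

Integral: ∫_11^30 x·e^(−x/12) dx = 68.9877.
Boundary: ½(f(11) + f(30)) = ½(4.39835 + 2.46255) = 3.43045.
Integral + boundary = 72.4181.
Correction k=1: B_{2}/2! · (f^{(1)}(30) − f^{(1)}(11)) = 1/12 · (-0.123127 − 0.0333208) = -0.0130374.
Partial sum through k=1: 72.4051.
Correction k=2: B_{4}/4! · (f^{(3)}(30) − f^{(3)}(11)) = −1/720 · (0.000285017 − 0.00578486) = 7.63867e-06.
Partial sum through k=2: 72.4051.
Correction k=3: B_{6}/6! · (f^{(5)}(30) − f^{(5)}(11)) = 1/30240 · (9.89644e-06 − 7.87384e-05) = -2.27652e-09.

S_3 ≈ 72.4051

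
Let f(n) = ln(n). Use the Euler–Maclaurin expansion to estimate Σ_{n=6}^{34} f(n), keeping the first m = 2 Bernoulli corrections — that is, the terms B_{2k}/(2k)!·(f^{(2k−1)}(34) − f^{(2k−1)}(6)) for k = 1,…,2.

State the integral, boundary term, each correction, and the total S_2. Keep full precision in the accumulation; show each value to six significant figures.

The integral term ∫_6^34 ln(x) dx = 81.1457.
Endpoint term: (f(6) + f(34))/2 = (1.79176 + 3.52636)/2 = 2.65906.
Running total after boundary: 83.8048.
k=1: B_{2}/(2)! × [f^{(1)}(34) − f^{(1)}(6)] = 1/12 × (0.0294118 − 0.166667) = -0.0114379.
Running total after k=1: 83.7933.
k=2: B_{4}/(4)! × [f^{(3)}(34) − f^{(3)}(6)] = −1/720 × (5.08854e-05 − 0.00925926) = 1.27894e-05.

S_2 ≈ 83.7933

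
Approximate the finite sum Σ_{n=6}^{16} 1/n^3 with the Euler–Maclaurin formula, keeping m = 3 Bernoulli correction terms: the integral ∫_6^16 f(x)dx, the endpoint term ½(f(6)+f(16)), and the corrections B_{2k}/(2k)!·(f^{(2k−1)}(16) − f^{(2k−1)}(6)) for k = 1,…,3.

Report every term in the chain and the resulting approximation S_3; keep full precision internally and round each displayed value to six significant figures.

S_3 ≈ 0.0145600

The integral term ∫_6^16 1/x^3 dx = 0.0119358.
Endpoint term: (f(6) + f(16))/2 = (0.00462963 + 0.000244141)/2 = 0.00243689.
So far: 0.0143726.
k=1: B_{2}/(2)! × [f^{(1)}(16) − f^{(1)}(6)] = 1/12 × (-4.57764e-05 − (-0.00231481)) = 0.000189087.
Running total after k=1: 0.0145617.
k=2: B_{4}/(4)! × [f^{(3)}(16) − f^{(3)}(6)] = −1/720 × (-3.57628e-06 − (-0.00128601)) = -1.78116e-06.
Running total after k=2: 0.0145600.
k=3: B_{6}/(6)! × [f^{(5)}(16) − f^{(5)}(6)] = 1/30240 × (-5.86733e-07 − (-0.00150034)) = 4.95951e-08.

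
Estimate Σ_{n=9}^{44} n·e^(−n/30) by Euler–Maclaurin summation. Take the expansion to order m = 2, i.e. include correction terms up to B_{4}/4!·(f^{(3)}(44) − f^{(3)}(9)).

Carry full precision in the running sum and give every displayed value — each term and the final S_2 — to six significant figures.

The integral term ∫_9^44 x·e^(−x/30) dx = 354.618.
Endpoint term: (f(9) + f(44))/2 = (6.66736 + 10.1505)/2 = 8.40893.
Integral + boundary = 363.027.
Correction k=1: B_{2}/2! · (f^{(1)}(44) − f^{(1)}(9)) = 1/12 · (-0.107657 − 0.518573) = -0.0521858.
Partial sum through k=1: 362.975.
Correction k=2: B_{4}/4! · (f^{(3)}(44) − f^{(3)}(9)) = −1/720 · (0.000393033 − 0.00222245) = 2.54086e-06.

S_2 ≈ 362.975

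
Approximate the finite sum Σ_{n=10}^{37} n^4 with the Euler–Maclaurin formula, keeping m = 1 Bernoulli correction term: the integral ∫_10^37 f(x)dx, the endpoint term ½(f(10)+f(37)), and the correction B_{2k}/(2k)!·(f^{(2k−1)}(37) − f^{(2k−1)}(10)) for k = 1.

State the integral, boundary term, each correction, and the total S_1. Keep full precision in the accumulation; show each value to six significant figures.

S_1 ≈ 1.48074e+07

∫_10^37 x^4 dx evaluates to 1.38488e+07.
½[f(10) + f(37)] = ½[10000.0 + 1.87416e+06] = 942080.
Integral + boundary = 1.47909e+07.
k=1: B_{2}/(2)! × [f^{(1)}(37) − f^{(1)}(10)] = 1/12 × (202612 − 4000.00) = 16551.0.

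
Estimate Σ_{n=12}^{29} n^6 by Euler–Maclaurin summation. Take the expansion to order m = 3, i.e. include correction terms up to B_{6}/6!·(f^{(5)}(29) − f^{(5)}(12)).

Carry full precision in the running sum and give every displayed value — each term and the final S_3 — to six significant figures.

The integral term ∫_12^29 x^6 dx = 2.45915e+09.
Boundary: ½(f(12) + f(29)) = ½(2.98598e+06 + 5.94823e+08) = 2.98905e+08.
Running total after boundary: 2.75805e+09.
Correction k=1: B_{2}/2! · (f^{(1)}(29) − f^{(1)}(12)) = 1/12 · (1.23067e+08 − 1.49299e+06) = 1.01312e+07.
Partial sum through k=1: 2.76819e+09.
Correction k=2: B_{4}/4! · (f^{(3)}(29) − f^{(3)}(12)) = −1/720 · (2.92668e+06 − 207360) = -3776.83.
Partial sum through k=2: 2.76818e+09.
Correction k=3: B_{6}/6! · (f^{(5)}(29) − f^{(5)}(12)) = 1/30240 · (20880.0 − 8640.00) = 0.404762.

S_3 ≈ 2.76818e+09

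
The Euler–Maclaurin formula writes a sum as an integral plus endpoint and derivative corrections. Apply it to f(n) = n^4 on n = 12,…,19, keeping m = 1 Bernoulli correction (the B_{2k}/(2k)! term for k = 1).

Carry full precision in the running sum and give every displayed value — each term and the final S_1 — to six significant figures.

S_1 ≈ 522692

The integral term ∫_12^19 x^4 dx = 445453.
Endpoint term: (f(12) + f(19))/2 = (20736.0 + 130321)/2 = 75528.5.
Integral + boundary = 520982.
k=1: B_{2}/(2)! × [f^{(1)}(19) − f^{(1)}(12)] = 1/12 × (27436.0 − 6912.00) = 1710.33.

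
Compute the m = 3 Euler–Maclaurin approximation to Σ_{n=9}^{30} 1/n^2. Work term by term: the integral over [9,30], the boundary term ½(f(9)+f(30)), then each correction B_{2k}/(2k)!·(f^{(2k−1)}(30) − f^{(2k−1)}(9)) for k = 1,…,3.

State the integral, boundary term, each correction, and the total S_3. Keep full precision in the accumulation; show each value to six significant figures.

∫_9^30 1/x^2 dx evaluates to 0.0777778.
½[f(9) + f(30)] = ½[0.0123457 + 0.00111111] = 0.00672840.
Integral + boundary = 0.0845062.
k=1: B_{2}/(2)! × [f^{(1)}(30) − f^{(1)}(9)] = 1/12 × (-7.40741e-05 − (-0.00274348)) = 0.000222451.
Partial sum through k=1: 0.0847286.
k=2: B_{4}/(4)! × [f^{(3)}(30) − f^{(3)}(9)] = −1/720 × (-9.87654e-07 − (-0.000406442)) = -5.63131e-07.
Partial sum through k=2: 0.0847281.
k=3: B_{6}/(6)! × [f^{(5)}(30) − f^{(5)}(9)] = 1/30240 × (-3.29218e-08 − (-0.000150534)) = 4.97689e-09.

S_3 ≈ 0.0847281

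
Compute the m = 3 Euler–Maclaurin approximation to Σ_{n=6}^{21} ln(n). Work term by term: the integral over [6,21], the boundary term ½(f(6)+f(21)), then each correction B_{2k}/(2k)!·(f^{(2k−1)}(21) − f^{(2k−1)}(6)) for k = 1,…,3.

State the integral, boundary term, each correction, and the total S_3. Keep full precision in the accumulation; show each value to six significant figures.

S_3 ≈ 40.5926

∫_6^21 ln(x) dx evaluates to 38.1844.
½[f(6) + f(21)] = ½[1.79176 + 3.04452] = 2.41814.
Running total after boundary: 40.6026.
k=1: B_{2}/(2)! × [f^{(1)}(21) − f^{(1)}(6)] = 1/12 × (0.0476190 − 0.166667) = -0.00992063.
Partial sum through k=1: 40.5926.
k=2: B_{4}/(4)! × [f^{(3)}(21) − f^{(3)}(6)] = −1/720 × (0.000215959 − 0.00925926) = 1.25601e-05.
Partial sum through k=2: 40.5926.
k=3: B_{6}/(6)! × [f^{(5)}(21) − f^{(5)}(6)] = 1/30240 × (5.87645e-06 − 0.00308642) = -1.01870e-07.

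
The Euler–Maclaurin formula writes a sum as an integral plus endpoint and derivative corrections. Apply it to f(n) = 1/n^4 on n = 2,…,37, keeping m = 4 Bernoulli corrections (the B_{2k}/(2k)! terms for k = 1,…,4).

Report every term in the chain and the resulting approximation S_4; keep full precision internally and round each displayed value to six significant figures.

Integral: ∫_2^37 1/x^4 dx = 0.0416601.
Boundary: ½(f(2) + f(37)) = ½(0.0625000 + 5.33572e-07) = 0.0312503.
So far: 0.0729104.
k=1: B_{2}/(2)! × [f^{(1)}(37) − f^{(1)}(2)] = 1/12 × (-5.76835e-08 − (-0.125000)) = 0.0104167.
Running total after k=1: 0.0833270.
k=2: B_{4}/(4)! × [f^{(3)}(37) − f^{(3)}(2)] = −1/720 × (-1.26406e-09 − (-0.937500)) = -0.00130208.
Running total after k=2: 0.0820249.
k=3: B_{6}/(6)! × [f^{(5)}(37) − f^{(5)}(2)] = 1/30240 × (-5.17075e-11 − (-13.1250)) = 0.000434028.
Running total after k=3: 0.0824590.
k=4: B_{8}/(8)! × [f^{(7)}(37) − f^{(7)}(2)] = −1/1209600 × (-3.39933e-12 − (-295.312)) = -0.000244141.

S_4 ≈ 0.0822148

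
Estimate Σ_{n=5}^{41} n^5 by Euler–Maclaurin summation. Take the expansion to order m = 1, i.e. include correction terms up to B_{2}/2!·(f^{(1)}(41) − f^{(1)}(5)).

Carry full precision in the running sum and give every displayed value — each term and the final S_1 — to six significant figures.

The integral term ∫_5^41 x^5 dx = 7.91681e+08.
Endpoint term: (f(5) + f(41))/2 = (3125.00 + 1.15856e+08)/2 = 5.79297e+07.
So far: 8.49611e+08.
k=1: B_{2}/(2)! × [f^{(1)}(41) − f^{(1)}(5)] = 1/12 × (1.41288e+07 − 3125.00) = 1.17714e+06.

S_1 ≈ 8.50788e+08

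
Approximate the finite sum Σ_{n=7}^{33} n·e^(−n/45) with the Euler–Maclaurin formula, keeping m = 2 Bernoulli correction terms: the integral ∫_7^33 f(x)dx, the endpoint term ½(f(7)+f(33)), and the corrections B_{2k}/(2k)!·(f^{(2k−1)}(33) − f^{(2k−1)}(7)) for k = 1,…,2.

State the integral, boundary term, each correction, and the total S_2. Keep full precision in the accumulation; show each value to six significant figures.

Integral: ∫_7^33 x·e^(−x/45) dx = 317.027.
Boundary: ½(f(7) + f(33)) = ½(5.99158 + 15.8501) = 10.9208.
Integral + boundary = 327.948.
Order-1 term: 1/12 · (0.128081 − 0.722793) = -0.0495593.
Partial sum through k=1: 327.898.
Order-2 term: −1/720 · (0.000537626 − 0.00120231) = 9.23169e-07.

S_2 ≈ 327.898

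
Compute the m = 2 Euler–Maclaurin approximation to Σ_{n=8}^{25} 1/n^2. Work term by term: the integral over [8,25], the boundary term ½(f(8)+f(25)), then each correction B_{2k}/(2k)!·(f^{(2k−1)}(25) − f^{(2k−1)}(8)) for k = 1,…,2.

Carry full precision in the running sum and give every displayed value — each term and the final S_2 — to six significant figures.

Integral: ∫_8^25 1/x^2 dx = 0.0850000.
½[f(8) + f(25)] = ½[0.0156250 + 0.00160000] = 0.00861250.
Integral + boundary = 0.0936125.
Order-1 term: 1/12 · (-0.000128000 − (-0.00390625)) = 0.000314854.
Running total after k=1: 0.0939274.
Order-2 term: −1/720 · (-2.45760e-06 − (-0.000732422)) = -1.01384e-06.

S_2 ≈ 0.0939263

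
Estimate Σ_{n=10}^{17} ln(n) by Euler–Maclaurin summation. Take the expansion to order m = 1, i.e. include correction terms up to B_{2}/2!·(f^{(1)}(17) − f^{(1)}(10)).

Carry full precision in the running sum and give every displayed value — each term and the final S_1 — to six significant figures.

S_1 ≈ 20.7032

The integral term ∫_10^17 ln(x) dx = 18.1388.
Endpoint term: (f(10) + f(17))/2 = (2.30259 + 2.83321)/2 = 2.56790.
Integral + boundary = 20.7067.
Correction k=1: B_{2}/2! · (f^{(1)}(17) − f^{(1)}(10)) = 1/12 · (0.0588235 − 0.100000) = -0.00343137.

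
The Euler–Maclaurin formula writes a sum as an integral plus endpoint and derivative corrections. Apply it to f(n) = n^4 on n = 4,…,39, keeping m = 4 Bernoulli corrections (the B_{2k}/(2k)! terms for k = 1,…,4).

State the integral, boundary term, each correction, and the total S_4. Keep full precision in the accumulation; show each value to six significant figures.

S_4 ≈ 1.92212e+07

∫_4^39 x^4 dx evaluates to 1.80446e+07.
½[f(4) + f(39)] = ½[256.000 + 2.31344e+06] = 1.15685e+06.
Running total after boundary: 1.92015e+07.
Order-1 term: 1/12 · (237276 − 256.000) = 19751.7.
Partial sum through k=1: 1.92212e+07.
Order-2 term: −1/720 · (936.000 − 96.0000) = -1.16667.
Partial sum through k=2: 1.92212e+07.
Order-3 term: 1/30240 · (0.00000 − 0.00000) = 0.00000.
Partial sum through k=3: 1.92212e+07.
Order-4 term: −1/1209600 · (0.00000 − 0.00000) = 0.00000.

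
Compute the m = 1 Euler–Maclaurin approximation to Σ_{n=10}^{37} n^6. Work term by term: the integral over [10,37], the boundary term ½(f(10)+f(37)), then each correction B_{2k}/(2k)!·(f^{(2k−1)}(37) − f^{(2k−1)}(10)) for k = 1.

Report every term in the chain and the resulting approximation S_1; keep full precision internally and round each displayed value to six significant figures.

S_1 ≈ 1.48783e+10

Integral: ∫_10^37 x^6 dx = 1.35603e+10.
½[f(10) + f(37)] = ½[1.00000e+06 + 2.56573e+09] = 1.28336e+09.
Running total after boundary: 1.48436e+10.
Correction k=1: B_{2}/2! · (f^{(1)}(37) − f^{(1)}(10)) = 1/12 · (4.16064e+08 − 600000) = 3.46220e+07.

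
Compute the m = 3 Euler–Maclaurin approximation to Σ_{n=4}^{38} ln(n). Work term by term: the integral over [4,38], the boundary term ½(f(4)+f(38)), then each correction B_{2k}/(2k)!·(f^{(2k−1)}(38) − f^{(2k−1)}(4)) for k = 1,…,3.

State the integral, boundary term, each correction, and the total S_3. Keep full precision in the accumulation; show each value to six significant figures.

Integral: ∫_4^38 ln(x) dx = 98.6831.
Boundary: ½(f(4) + f(38)) = ½(1.38629 + 3.63759) = 2.51194.
Integral + boundary = 101.195.
Correction k=1: B_{2}/2! · (f^{(1)}(38) − f^{(1)}(4)) = 1/12 · (0.0263158 − 0.250000) = -0.0186404.
After k=1: 101.176.
Correction k=2: B_{4}/4! · (f^{(3)}(38) − f^{(3)}(4)) = −1/720 · (3.64485e-05 − 0.0312500) = 4.33522e-05.
After k=2: 101.176.
Correction k=3: B_{6}/6! · (f^{(5)}(38) − f^{(5)}(4)) = 1/30240 · (3.02896e-07 − 0.0234375) = -7.75040e-07.

S_3 ≈ 101.176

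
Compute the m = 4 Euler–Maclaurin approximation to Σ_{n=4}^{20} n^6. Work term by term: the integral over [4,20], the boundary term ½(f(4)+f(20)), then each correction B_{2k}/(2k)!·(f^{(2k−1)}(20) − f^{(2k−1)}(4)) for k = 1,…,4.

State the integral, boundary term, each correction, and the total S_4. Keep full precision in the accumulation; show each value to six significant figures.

Integral: ∫_4^20 x^6 dx = 1.82855e+08.
Endpoint term: (f(4) + f(20))/2 = (4096.00 + 6.40000e+07)/2 = 3.20020e+07.
Running total after boundary: 2.14857e+08.
Correction k=1: B_{2}/2! · (f^{(1)}(20) − f^{(1)}(4)) = 1/12 · (1.92000e+07 − 6144.00) = 1.59949e+06.
Running total after k=1: 2.16456e+08.
Correction k=2: B_{4}/4! · (f^{(3)}(20) − f^{(3)}(4)) = −1/720 · (960000 − 7680.00) = -1322.67.
Running total after k=2: 2.16455e+08.
Correction k=3: B_{6}/6! · (f^{(5)}(20) − f^{(5)}(4)) = 1/30240 · (14400.0 − 2880.00) = 0.380952.
Running total after k=3: 2.16455e+08.
Correction k=4: B_{8}/8! · (f^{(7)}(20) − f^{(7)}(4)) = −1/1209600 · (0.00000 − 0.00000) = 0.00000.

S_4 ≈ 2.16455e+08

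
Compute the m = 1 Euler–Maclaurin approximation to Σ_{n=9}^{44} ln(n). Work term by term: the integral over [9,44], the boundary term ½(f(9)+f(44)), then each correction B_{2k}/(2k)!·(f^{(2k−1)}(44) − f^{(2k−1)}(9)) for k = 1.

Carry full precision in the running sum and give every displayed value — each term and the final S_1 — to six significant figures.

Integral: ∫_9^44 ln(x) dx = 111.729.
½[f(9) + f(44)] = ½[2.19722 + 3.78419] = 2.99071.
Integral + boundary = 114.720.
k=1: B_{2}/(2)! × [f^{(1)}(44) − f^{(1)}(9)] = 1/12 × (0.0227273 − 0.111111) = -0.00736532.

S_1 ≈ 114.713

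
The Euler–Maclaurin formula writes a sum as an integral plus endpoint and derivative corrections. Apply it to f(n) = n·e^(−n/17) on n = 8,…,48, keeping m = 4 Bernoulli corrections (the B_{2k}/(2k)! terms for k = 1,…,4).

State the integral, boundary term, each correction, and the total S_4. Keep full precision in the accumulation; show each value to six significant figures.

∫_8^48 x·e^(−x/17) dx evaluates to 199.837.
½[f(8) + f(48)] = ½[4.99708 + 2.85101] = 3.92404.
Running total after boundary: 203.761.
k=1: B_{2}/(2)! × [f^{(1)}(48) − f^{(1)}(8)] = 1/12 × (-0.108310 − 0.330689) = -0.0365833.
Running total after k=1: 203.725.
k=2: B_{4}/(4)! × [f^{(3)}(48) − f^{(3)}(8)] = −1/720 × (3.62686e-05 − 0.00546698) = 7.54266e-06.
Running total after k=2: 203.725.
k=3: B_{6}/(6)! × [f^{(5)}(48) − f^{(5)}(8)] = 1/30240 × (1.54780e-06 − 3.38744e-05) = -1.06900e-09.
Running total after k=3: 203.725.
k=4: B_{8}/(8)! × [f^{(7)}(48) − f^{(7)}(8)] = −1/1209600 × (1.02771e-08 − 1.68969e-07) = 1.31194e-13.

S_4 ≈ 203.725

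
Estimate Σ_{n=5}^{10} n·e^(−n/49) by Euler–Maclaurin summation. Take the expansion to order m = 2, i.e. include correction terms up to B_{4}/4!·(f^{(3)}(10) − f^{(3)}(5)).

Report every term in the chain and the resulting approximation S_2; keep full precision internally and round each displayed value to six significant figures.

The integral term ∫_5^10 x·e^(−x/49) dx = 32.0094.
½[f(5) + f(10)] = ½[4.51496 + 8.15396] = 6.33446.
Running total after boundary: 38.3439.
Order-1 term: 1/12 · (0.648988 − 0.810851) = -0.0134885.
After k=1: 38.3304.
Order-2 term: −1/720 · (0.000949513 − 0.00108989) = 1.94974e-07.

S_2 ≈ 38.3304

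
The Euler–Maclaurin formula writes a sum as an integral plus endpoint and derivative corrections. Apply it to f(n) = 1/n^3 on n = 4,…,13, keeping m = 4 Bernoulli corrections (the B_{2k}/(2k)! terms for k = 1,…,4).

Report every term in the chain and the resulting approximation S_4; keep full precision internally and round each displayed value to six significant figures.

S_4 ≈ 0.0372801

The integral term ∫_4^13 1/x^3 dx = 0.0282914.
Boundary: ½(f(4) + f(13)) = ½(0.0156250 + 0.000455166) = 0.00804008.
So far: 0.0363315.
Correction k=1: B_{2}/2! · (f^{(1)}(13) − f^{(1)}(4)) = 1/12 · (-0.000105038 − (-0.0117188)) = 0.000967809.
Running total after k=1: 0.0372993.
Correction k=2: B_{4}/4! · (f^{(3)}(13) − f^{(3)}(4)) = −1/720 · (-1.24306e-05 − (-0.0146484)) = -2.03278e-05.
Running total after k=2: 0.0372790.
Correction k=3: B_{6}/6! · (f^{(5)}(13) − f^{(5)}(4)) = 1/30240 · (-3.08925e-06 − (-0.0384521)) = 1.27146e-06.
Running total after k=3: 0.0372803.
Correction k=4: B_{8}/8! · (f^{(7)}(13) − f^{(7)}(4)) = −1/1209600 · (-1.31613e-06 − (-0.173035)) = -1.43050e-07.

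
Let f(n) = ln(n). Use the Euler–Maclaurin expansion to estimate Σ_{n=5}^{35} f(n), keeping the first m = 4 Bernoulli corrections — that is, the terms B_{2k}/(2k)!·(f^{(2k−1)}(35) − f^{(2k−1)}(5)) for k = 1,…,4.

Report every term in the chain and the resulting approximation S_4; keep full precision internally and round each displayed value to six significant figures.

S_4 ≈ 88.9581

The integral term ∫_5^35 ln(x) dx = 86.3900.
½[f(5) + f(35)] = ½[1.60944 + 3.55535] = 2.58239.
So far: 88.9724.
Order-1 term: 1/12 · (0.0285714 − 0.200000) = -0.0142857.
After k=1: 88.9581.
Order-2 term: −1/720 · (4.66472e-05 − 0.0160000) = 2.21574e-05.
After k=2: 88.9581.
Order-3 term: 1/30240 · (4.56952e-07 − 0.00768000) = -2.53953e-07.
After k=3: 88.9581.
Order-4 term: −1/1209600 · (1.11907e-08 − 0.00921600) = 7.61904e-09.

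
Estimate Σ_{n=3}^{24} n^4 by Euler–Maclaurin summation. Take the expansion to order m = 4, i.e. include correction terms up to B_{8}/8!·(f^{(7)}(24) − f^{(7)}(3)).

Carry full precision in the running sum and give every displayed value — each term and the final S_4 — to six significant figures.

S_4 ≈ 1.76300e+06

Integral: ∫_3^24 x^4 dx = 1.59248e+06.
Boundary: ½(f(3) + f(24)) = ½(81.0000 + 331776) = 165928.
Integral + boundary = 1.75840e+06.
k=1: B_{2}/(2)! × [f^{(1)}(24) − f^{(1)}(3)] = 1/12 × (55296.0 − 108.000) = 4599.00.
After k=1: 1.76300e+06.
k=2: B_{4}/(4)! × [f^{(3)}(24) − f^{(3)}(3)] = −1/720 × (576.000 − 72.0000) = -0.700000.
After k=2: 1.76300e+06.
k=3: B_{6}/(6)! × [f^{(5)}(24) − f^{(5)}(3)] = 1/30240 × (0.00000 − 0.00000) = 0.00000.
After k=3: 1.76300e+06.
k=4: B_{8}/(8)! × [f^{(7)}(24) − f^{(7)}(3)] = −1/1209600 × (0.00000 − 0.00000) = 0.00000.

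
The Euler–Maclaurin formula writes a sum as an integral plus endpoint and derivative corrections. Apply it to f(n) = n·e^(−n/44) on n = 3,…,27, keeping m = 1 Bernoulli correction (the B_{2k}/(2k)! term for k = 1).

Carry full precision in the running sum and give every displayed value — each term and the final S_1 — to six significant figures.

S_1 ≈ 249.087

The integral term ∫_3^27 x·e^(−x/44) dx = 240.433.
Endpoint term: (f(3) + f(27))/2 = (2.80227 + 14.6172)/2 = 8.70975.
Integral + boundary = 249.142.
Order-1 term: 1/12 · (0.209169 − 0.870403) = -0.0551028.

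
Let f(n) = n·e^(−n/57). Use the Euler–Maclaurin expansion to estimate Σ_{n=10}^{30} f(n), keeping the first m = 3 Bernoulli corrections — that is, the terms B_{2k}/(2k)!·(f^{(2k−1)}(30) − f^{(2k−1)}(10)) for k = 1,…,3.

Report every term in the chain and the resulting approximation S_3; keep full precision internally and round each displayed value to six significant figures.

S_3 ≈ 287.838

Integral: ∫_10^30 x·e^(−x/57) dx = 274.815.
Boundary: ½(f(10) + f(30)) = ½(8.39089 + 17.7233) = 13.0571.
Running total after boundary: 287.872.
Correction k=1: B_{2}/2! · (f^{(1)}(30) − f^{(1)}(10)) = 1/12 · (0.279842 − 0.691880) = -0.0343365.
After k=1: 287.838.
Correction k=2: B_{4}/4! · (f^{(3)}(30) − f^{(3)}(10)) = −1/720 · (0.000449799 − 0.000729473) = 3.88436e-07.
After k=2: 287.838.
Correction k=3: B_{6}/6! · (f^{(5)}(30) − f^{(5)}(10)) = 1/30240 · (2.50374e-07 − 3.83501e-07) = -4.40233e-12.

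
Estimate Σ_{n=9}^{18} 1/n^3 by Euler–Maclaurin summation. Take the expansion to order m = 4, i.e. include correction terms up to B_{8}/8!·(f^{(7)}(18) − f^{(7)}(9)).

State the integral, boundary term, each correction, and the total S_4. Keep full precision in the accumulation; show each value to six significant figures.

S_4 ≈ 0.00543680

Integral: ∫_9^18 1/x^3 dx = 0.00462963.
Boundary: ½(f(9) + f(18)) = ½(0.00137174 + 0.000171468) = 0.000771605.
Running total after boundary: 0.00540123.
Order-1 term: 1/12 · (-2.85780e-05 − (-0.000457247)) = 3.57225e-05.
After k=1: 0.00543696.
Order-2 term: −1/720 · (-1.76407e-06 − (-0.000112901)) = -1.54356e-07.
After k=2: 0.00543680.
Order-3 term: 1/30240 · (-2.28676e-07 − (-5.85410e-05)) = 1.92832e-09.
After k=3: 0.00543680.
Order-4 term: −1/1209600 · (-5.08169e-08 − (-5.20365e-05)) = -4.29776e-11.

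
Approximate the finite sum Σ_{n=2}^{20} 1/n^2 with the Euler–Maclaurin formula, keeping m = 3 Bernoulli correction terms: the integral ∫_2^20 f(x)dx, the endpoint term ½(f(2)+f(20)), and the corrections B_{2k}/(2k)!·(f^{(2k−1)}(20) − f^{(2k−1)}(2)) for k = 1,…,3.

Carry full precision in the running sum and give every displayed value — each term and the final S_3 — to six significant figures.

∫_2^20 1/x^2 dx evaluates to 0.450000.
Boundary: ½(f(2) + f(20)) = ½(0.250000 + 0.00250000) = 0.126250.
So far: 0.576250.
Correction k=1: B_{2}/2! · (f^{(1)}(20) − f^{(1)}(2)) = 1/12 · (-0.000250000 − (-0.250000)) = 0.0208125.
Running total after k=1: 0.597063.
Correction k=2: B_{4}/4! · (f^{(3)}(20) − f^{(3)}(2)) = −1/720 · (-7.50000e-06 − (-0.750000)) = -0.00104166.
Running total after k=2: 0.596021.
Correction k=3: B_{6}/6! · (f^{(5)}(20) − f^{(5)}(2)) = 1/30240 · (-5.62500e-07 − (-5.62500)) = 0.000186012.

S_3 ≈ 0.596207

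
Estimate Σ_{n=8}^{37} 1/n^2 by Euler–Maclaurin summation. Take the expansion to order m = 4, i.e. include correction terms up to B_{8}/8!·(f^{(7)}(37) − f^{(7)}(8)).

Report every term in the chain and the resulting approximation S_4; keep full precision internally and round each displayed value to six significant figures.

The integral term ∫_8^37 1/x^2 dx = 0.0979730.
Endpoint term: (f(8) + f(37))/2 = (0.0156250 + 0.000730460)/2 = 0.00817773.
So far: 0.106151.
Correction k=1: B_{2}/2! · (f^{(1)}(37) − f^{(1)}(8)) = 1/12 · (-3.94843e-05 − (-0.00390625)) = 0.000322230.
Running total after k=1: 0.106473.
Correction k=2: B_{4}/4! · (f^{(3)}(37) − f^{(3)}(8)) = −1/720 · (-3.46101e-07 − (-0.000732422)) = -1.01677e-06.
Running total after k=2: 0.106472.
Correction k=3: B_{6}/6! · (f^{(5)}(37) − f^{(5)}(8)) = 1/30240 · (-7.58439e-09 − (-0.000343323)) = 1.13530e-08.
Running total after k=3: 0.106472.
Correction k=4: B_{8}/8! · (f^{(7)}(37) − f^{(7)}(8)) = −1/1209600 · (-3.10245e-10 − (-0.000300407)) = -2.48352e-10.

S_4 ≈ 0.106472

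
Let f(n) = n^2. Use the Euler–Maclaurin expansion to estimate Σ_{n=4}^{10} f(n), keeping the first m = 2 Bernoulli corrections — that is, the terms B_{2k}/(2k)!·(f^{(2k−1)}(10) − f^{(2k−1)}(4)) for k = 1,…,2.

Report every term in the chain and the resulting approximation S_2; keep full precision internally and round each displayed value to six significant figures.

∫_4^10 x^2 dx evaluates to 312.000.
Boundary: ½(f(4) + f(10)) = ½(16.0000 + 100.000) = 58.0000.
Running total after boundary: 370.000.
k=1: B_{2}/(2)! × [f^{(1)}(10) − f^{(1)}(4)] = 1/12 × (20.0000 − 8.00000) = 1.00000.
After k=1: 371.000.
k=2: B_{4}/(4)! × [f^{(3)}(10) − f^{(3)}(4)] = −1/720 × (0.00000 − 0.00000) = 0.00000.

S_2 ≈ 371.000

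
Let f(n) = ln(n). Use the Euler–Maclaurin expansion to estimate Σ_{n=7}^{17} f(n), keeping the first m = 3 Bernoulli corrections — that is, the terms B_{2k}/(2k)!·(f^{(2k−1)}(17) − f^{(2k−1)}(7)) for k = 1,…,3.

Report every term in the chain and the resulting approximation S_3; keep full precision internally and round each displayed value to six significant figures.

The integral term ∫_7^17 ln(x) dx = 24.5433.
½[f(7) + f(17)] = ½[1.94591 + 2.83321] = 2.38956.
Running total after boundary: 26.9328.
k=1: B_{2}/(2)! × [f^{(1)}(17) − f^{(1)}(7)] = 1/12 × (0.0588235 − 0.142857) = -0.00700280.
After k=1: 26.9258.
k=2: B_{4}/(4)! × [f^{(3)}(17) − f^{(3)}(7)] = −1/720 × (0.000407083 − 0.00583090) = 7.53308e-06.
After k=2: 26.9258.
k=3: B_{6}/(6)! × [f^{(5)}(17) − f^{(5)}(7)] = 1/30240 × (1.69031e-05 − 0.00142798) = -4.66625e-08.

S_3 ≈ 26.9258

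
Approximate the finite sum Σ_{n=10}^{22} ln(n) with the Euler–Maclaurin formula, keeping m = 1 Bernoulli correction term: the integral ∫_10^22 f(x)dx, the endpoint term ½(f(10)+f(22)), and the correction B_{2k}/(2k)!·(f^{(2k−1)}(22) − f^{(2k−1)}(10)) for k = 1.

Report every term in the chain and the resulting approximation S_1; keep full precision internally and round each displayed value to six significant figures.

S_1 ≈ 35.6694

∫_10^22 ln(x) dx evaluates to 32.9771.
Boundary: ½(f(10) + f(22)) = ½(2.30259 + 3.09104) = 2.69681.
So far: 35.6739.
Order-1 term: 1/12 · (0.0454545 − 0.100000) = -0.00454545.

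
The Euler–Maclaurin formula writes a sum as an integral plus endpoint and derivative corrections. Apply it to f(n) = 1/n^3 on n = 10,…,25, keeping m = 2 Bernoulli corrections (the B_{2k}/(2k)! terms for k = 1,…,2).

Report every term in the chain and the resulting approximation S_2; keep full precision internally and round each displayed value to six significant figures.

S_2 ≈ 0.00475628

∫_10^25 1/x^3 dx evaluates to 0.00420000.
½[f(10) + f(25)] = ½[0.00100000 + 6.40000e-05] = 0.000532000.
So far: 0.00473200.
k=1: B_{2}/(2)! × [f^{(1)}(25) − f^{(1)}(10)] = 1/12 × (-7.68000e-06 − (-0.000300000)) = 2.43600e-05.
After k=1: 0.00475636.
k=2: B_{4}/(4)! × [f^{(3)}(25) − f^{(3)}(10)] = −1/720 × (-2.45760e-07 − (-6.00000e-05)) = -8.29920e-08.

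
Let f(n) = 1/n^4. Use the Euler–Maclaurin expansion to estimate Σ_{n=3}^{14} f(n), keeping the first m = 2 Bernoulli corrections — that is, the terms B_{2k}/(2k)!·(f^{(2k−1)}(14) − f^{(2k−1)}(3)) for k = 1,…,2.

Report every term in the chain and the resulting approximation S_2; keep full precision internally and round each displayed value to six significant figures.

S_2 ≈ 0.0197050

The integral term ∫_3^14 1/x^4 dx = 0.0122242.
½[f(3) + f(14)] = ½[0.0123457 + 2.60308e-05] = 0.00618585.
So far: 0.0184101.
k=1: B_{2}/(2)! × [f^{(1)}(14) − f^{(1)}(3)] = 1/12 × (-7.43738e-06 − (-0.0164609)) = 0.00137112.
After k=1: 0.0197812.
k=2: B_{4}/(4)! × [f^{(3)}(14) − f^{(3)}(3)] = −1/720 × (-1.13837e-06 − (-0.0548697)) = -7.62063e-05.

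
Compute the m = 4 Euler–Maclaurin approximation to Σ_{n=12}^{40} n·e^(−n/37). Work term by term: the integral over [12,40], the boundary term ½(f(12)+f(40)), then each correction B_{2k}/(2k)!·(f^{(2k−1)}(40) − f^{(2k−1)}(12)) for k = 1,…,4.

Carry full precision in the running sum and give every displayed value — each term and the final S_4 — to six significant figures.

S_4 ≈ 355.445

Integral: ∫_12^40 x·e^(−x/37) dx = 344.365.
Endpoint term: (f(12) + f(40))/2 = (8.67619 + 13.5691)/2 = 11.1227.
Running total after boundary: 355.488.
Order-1 term: 1/12 · (-0.0275050 − 0.488524) = -0.0430024.
Partial sum through k=1: 355.445.
Order-2 term: −1/720 · (0.000475495 − 0.00141312) = 1.30225e-06.
Partial sum through k=2: 355.445.
Order-3 term: 1/30240 · (7.09336e-07 − 1.80379e-06) = -3.61922e-11.
Partial sum through k=3: 355.445.
Order-4 term: −1/1209600 · (7.82572e-10 − 1.88119e-09) = 9.08249e-16.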